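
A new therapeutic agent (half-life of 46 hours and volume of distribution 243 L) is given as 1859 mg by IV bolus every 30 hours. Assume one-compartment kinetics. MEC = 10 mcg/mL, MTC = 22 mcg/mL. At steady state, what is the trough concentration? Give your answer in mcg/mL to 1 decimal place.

Over one 30-h interval, 30/46 ≈ 0.65217 half-lives elapse, leaving f ≈ 0.6363 of each dose.
Accumulation ratio R = 1/(1 − f) ≈ 1/0.3637 ≈ 2.7495.
Single-dose peak C₀ = D/Vd = 1859/243 ≈ 7.650 mcg/mL.
Steady-state peak Cmax,ss = C₀·R ≈ 7.650 × 2.7495 ≈ 21.034 mcg/mL.
Steady-state trough Cmin,ss = Cmax,ss·f ≈ 21.034 × 0.6363 ≈ 13.384 mcg/mL.
Trough 13.4 mcg/mL vs MEC 10 mcg/mL: adequate.

13.4 mcg/mL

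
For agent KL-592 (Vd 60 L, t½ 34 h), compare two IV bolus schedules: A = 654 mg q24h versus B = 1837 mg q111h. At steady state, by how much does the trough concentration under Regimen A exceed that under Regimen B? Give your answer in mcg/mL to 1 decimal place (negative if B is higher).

Regimen A: f = (1/2)^(24/34) ≈ 0.6131; Cmin,ss = (654/60)·f/(1−f) ≈ 17.273 mcg/mL.
Regimen B: f = (1/2)^(111/34) ≈ 0.1040; Cmin,ss = (1837/60)·f/(1−f) ≈ 3.554 mcg/mL.
Difference ≈ 17.273 − 3.554 ≈ 13.719 mcg/mL.

13.7 mcg/mL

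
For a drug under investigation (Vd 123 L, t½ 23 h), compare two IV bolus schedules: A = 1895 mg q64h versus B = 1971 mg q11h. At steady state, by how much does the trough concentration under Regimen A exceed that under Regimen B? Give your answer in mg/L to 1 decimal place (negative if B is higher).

Regimen A: f = (1/2)^(64/23) ≈ 0.1453; Cmin,ss = (1895/123)·f/(1−f) ≈ 2.619 mg/L.
Regimen B: f = (1/2)^(11/23) ≈ 0.7178; Cmin,ss = (1971/123)·f/(1−f) ≈ 40.759 mg/L.
Difference ≈ 2.619 − 40.759 ≈ -38.140 mg/L.

-38.1 mg/L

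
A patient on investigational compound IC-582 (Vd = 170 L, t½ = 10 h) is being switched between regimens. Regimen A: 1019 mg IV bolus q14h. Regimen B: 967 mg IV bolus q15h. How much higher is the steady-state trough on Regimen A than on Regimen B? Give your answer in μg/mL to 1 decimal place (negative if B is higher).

Regimen A: f = (1/2)^(14/10) ≈ 0.3789; Cmin,ss = (1019/170)·f/(1−f) ≈ 3.657 μg/mL.
Regimen B: f = (1/2)^(15/10) ≈ 0.3536; Cmin,ss = (967/170)·f/(1−f) ≈ 3.112 μg/mL.
Difference ≈ 3.657 − 3.112 ≈ 0.545 μg/mL.

0.5 μg/mL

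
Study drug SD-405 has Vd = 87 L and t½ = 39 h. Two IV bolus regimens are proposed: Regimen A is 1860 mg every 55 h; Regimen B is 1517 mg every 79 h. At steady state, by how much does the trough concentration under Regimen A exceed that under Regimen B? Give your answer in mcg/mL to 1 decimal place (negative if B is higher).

Regimen A: f = (1/2)^(55/39) ≈ 0.3762; Cmin,ss = (1860/87)·f/(1−f) ≈ 12.893 mcg/mL.
Regimen B: f = (1/2)^(79/39) ≈ 0.2456; Cmin,ss = (1517/87)·f/(1−f) ≈ 5.677 mcg/mL.
Difference ≈ 12.893 − 5.677 ≈ 7.216 mcg/mL.

7.2 mcg/mL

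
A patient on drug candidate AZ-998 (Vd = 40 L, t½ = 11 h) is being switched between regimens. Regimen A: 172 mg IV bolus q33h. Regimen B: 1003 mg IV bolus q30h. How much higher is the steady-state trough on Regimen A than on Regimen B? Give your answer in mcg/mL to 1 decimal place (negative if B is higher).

-3.8 mcg/mL

Regimen A: f = (1/2)^(33/11) ≈ 0.1250; Cmin,ss = (172/40)·f/(1−f) ≈ 0.614 mcg/mL.
Regimen B: f = (1/2)^(30/11) ≈ 0.1510; Cmin,ss = (1003/40)·f/(1−f) ≈ 4.460 mcg/mL.
Difference ≈ 0.614 − 4.460 ≈ -3.846 mcg/mL.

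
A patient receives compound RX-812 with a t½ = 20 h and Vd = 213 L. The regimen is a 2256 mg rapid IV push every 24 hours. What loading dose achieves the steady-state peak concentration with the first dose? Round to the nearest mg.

3995 mg

f = (1/2)^(24/20) ≈ 0.435275; accumulation ratio R = 1/(1−f) ≈ 1.77077.
Loading dose to hit Cmax,ss on first dose: D_load = D_maint·R ≈ 2256 × 1.77077 ≈ 3994.86 mg.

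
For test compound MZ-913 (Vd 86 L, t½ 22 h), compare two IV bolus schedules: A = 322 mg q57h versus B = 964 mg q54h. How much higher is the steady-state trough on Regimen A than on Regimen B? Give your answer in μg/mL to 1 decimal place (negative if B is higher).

Regimen A: f = (1/2)^(57/22) ≈ 0.1660; Cmin,ss = (322/86)·f/(1−f) ≈ 0.745 μg/mL.
Regimen B: f = (1/2)^(54/22) ≈ 0.1824; Cmin,ss = (964/86)·f/(1−f) ≈ 2.501 μg/mL.
Difference ≈ 0.745 − 2.501 ≈ -1.756 μg/mL.

-1.8 μg/mL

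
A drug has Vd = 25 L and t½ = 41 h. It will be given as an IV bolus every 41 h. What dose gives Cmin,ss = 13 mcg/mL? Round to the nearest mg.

325 mg

τ/t½ = 41/41 ≈ 1, so f = (1/2)^(41/41) ≈ 0.500000.
Cmin,ss = (D/Vd)·f/(1−f), so D = Cmin,ss·Vd·(1−f)/f.
D = 13 × 25 × (1−f)/f ≈ 13 × 25 × 1.00000 ≈ 325.00 mg.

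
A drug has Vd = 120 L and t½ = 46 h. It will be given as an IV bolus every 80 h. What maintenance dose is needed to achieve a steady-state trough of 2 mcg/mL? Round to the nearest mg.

τ/t½ = 80/46 ≈ 1.7391, so f = (1/2)^(80/46) ≈ 0.299550.
Cmin,ss = (D/Vd)·f/(1−f), so D = Cmin,ss·Vd·(1−f)/f.
D = 2 × 120 × (1−f)/f ≈ 2 × 120 × 2.33834 ≈ 561.20 mg.

561 mg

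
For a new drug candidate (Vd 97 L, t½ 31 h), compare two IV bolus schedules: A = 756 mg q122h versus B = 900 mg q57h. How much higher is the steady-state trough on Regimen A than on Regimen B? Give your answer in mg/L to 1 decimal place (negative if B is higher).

Regimen A: f = (1/2)^(122/31) ≈ 0.0654; Cmin,ss = (756/97)·f/(1−f) ≈ 0.545 mg/L.
Regimen B: f = (1/2)^(57/31) ≈ 0.2796; Cmin,ss = (900/97)·f/(1−f) ≈ 3.601 mg/L.
Difference ≈ 0.545 − 3.601 ≈ -3.056 mg/L.

-3.1 mg/L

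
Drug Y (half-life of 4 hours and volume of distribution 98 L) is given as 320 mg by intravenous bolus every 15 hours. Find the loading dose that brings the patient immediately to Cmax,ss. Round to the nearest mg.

346 mg

f = (1/2)^(15/4) ≈ 0.074325; accumulation ratio R = 1/(1−f) ≈ 1.08029.
Loading dose to hit Cmax,ss on first dose: D_load = D_maint·R ≈ 320 × 1.08029 ≈ 345.69 mg.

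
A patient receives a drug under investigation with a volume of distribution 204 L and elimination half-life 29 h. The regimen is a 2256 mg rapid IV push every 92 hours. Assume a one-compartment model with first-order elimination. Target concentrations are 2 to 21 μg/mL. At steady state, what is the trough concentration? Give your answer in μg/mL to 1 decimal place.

1.4 μg/mL

τ/t½ = 92/29 ≈ 3.1724, so fraction remaining f = (1/2)^(92/29) ≈ 0.1109.
Single-dose peak C₀ = D/Vd = 2256/204 ≈ 11.059 μg/mL.
Steady-state trough Cmin,ss = C₀·f/(1−f) ≈ 11.059 × 0.1109/0.8891 ≈ 1.379 μg/mL.
Trough 1.4 μg/mL vs MEC 2 μg/mL: subtherapeutic.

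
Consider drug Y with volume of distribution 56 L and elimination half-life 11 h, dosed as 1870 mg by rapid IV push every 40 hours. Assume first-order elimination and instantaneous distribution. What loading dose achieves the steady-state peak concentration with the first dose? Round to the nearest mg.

2034 mg

f = (1/2)^(40/11) ≈ 0.080417; accumulation ratio R = 1/(1−f) ≈ 1.08745.
Loading dose to hit Cmax,ss on first dose: D_load = D_maint·R ≈ 1870 × 1.08745 ≈ 2033.53 mg.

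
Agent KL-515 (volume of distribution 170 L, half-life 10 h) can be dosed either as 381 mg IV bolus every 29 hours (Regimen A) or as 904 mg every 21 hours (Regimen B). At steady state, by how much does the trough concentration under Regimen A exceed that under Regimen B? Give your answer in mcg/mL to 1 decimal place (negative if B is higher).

Regimen A: f = (1/2)^(29/10) ≈ 0.1340; Cmin,ss = (381/170)·f/(1−f) ≈ 0.347 mcg/mL.
Regimen B: f = (1/2)^(21/10) ≈ 0.2333; Cmin,ss = (904/170)·f/(1−f) ≈ 1.618 mcg/mL.
Difference ≈ 0.347 − 1.618 ≈ -1.271 mcg/mL.

-1.3 mcg/mL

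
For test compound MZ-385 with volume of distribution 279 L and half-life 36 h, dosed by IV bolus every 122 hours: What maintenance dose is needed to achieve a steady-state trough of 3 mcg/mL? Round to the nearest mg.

τ/t½ = 122/36 ≈ 3.3889, so f = (1/2)^(122/36) ≈ 0.095465.
Cmin,ss = (D/Vd)·f/(1−f), so D = Cmin,ss·Vd·(1−f)/f.
D = 3 × 279 × (1−f)/f ≈ 3 × 279 × 9.47504 ≈ 7930.61 mg.

7931 mg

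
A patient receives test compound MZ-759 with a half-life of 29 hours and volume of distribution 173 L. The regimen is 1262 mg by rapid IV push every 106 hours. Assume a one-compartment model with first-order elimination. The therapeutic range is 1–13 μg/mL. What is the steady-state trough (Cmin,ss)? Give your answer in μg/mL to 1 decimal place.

0.6 μg/mL

Over one 106-h interval, 106/29 ≈ 3.6552 half-lives elapse, leaving f ≈ 0.0794 of each dose.
At steady state, accumulation factor R = 1/(1 − e^(−kτ)) ≈ 1.0862.
Each bolus raises the concentration by D/Vd = 1262/173 ≈ 7.295 μg/mL.
Cmax,ss = C₀/(1 − f) ≈ 7.295/0.9206 ≈ 7.924 μg/mL.
Steady-state trough Cmin,ss = Cmax,ss·f ≈ 7.924 × 0.0794 ≈ 0.629 μg/mL.
Trough 0.6 μg/mL vs MEC 1 μg/mL: subtherapeutic.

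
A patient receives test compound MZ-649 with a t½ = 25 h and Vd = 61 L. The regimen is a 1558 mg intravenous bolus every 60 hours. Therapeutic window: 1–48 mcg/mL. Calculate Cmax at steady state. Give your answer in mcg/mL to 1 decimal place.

31.5 mcg/mL

Over one 60-h interval, 60/25 ≈ 2.4 half-lives elapse, leaving f ≈ 0.1895 of each dose.
At steady state, accumulation factor R = 1/(1 − e^(−kτ)) ≈ 1.2338.
Single-dose peak C₀ = D/Vd = 1558/61 ≈ 25.541 mcg/mL.
Cmax,ss = C₀/(1 − f) ≈ 25.541/0.8105 ≈ 31.513 mcg/mL.
Peak 31.5 mcg/mL vs MTC 48 mcg/mL: below toxic threshold.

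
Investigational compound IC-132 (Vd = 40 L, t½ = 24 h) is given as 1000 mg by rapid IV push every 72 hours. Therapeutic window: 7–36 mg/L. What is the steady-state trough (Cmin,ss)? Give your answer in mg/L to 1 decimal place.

3.6 mg/L

τ = 72 h = 3 half-lives, so f = (1/2)^3 = 0.125.
Accumulation ratio R = 1/(1 − f) = 1/0.875 = 8/7.
Single-dose peak C₀ = D/Vd = 1000/40 = 25 mg/L.
Steady-state peak Cmax,ss = C₀·R = 25 × 8/7 ≈ 28.571 mg/L.
Steady-state trough Cmin,ss = Cmax,ss·f ≈ 28.571 × 0.125 ≈ 3.571 mg/L.
Trough 3.6 mg/L vs MEC 7 mg/L: subtherapeutic.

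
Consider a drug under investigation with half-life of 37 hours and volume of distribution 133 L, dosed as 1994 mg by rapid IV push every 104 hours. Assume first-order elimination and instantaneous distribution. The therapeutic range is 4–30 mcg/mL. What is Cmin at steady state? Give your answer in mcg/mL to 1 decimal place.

τ/t½ = 104/37 ≈ 2.8108, so fraction remaining f = (1/2)^(104/37) ≈ 0.1425.
Accumulation ratio R = 1/(1 − f) ≈ 1/0.8575 ≈ 1.1662.
Each bolus raises the concentration by D/Vd = 1994/133 ≈ 14.992 mcg/mL.
Steady-state peak Cmax,ss = C₀·R ≈ 14.992 × 1.1662 ≈ 17.484 mcg/mL.
One interval later, Cmin,ss = Cmax,ss·e^(−kτ) ≈ 17.484 × 0.1425 ≈ 2.491 mcg/mL.
Trough 2.5 mcg/mL vs MEC 4 mcg/mL: subtherapeutic.

2.5 mcg/mL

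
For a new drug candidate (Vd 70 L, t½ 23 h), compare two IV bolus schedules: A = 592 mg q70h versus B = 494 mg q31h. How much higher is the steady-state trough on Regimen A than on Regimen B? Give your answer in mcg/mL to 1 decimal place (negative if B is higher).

-3.4 mcg/mL

Regimen A: f = (1/2)^(70/23) ≈ 0.1213; Cmin,ss = (592/70)·f/(1−f) ≈ 1.167 mcg/mL.
Regimen B: f = (1/2)^(31/23) ≈ 0.3929; Cmin,ss = (494/70)·f/(1−f) ≈ 4.567 mcg/mL.
Difference ≈ 1.167 − 4.567 ≈ -3.400 mcg/mL.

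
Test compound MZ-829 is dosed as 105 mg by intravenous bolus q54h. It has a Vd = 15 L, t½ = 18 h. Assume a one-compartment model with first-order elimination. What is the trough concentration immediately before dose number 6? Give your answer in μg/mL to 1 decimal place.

1.0 μg/mL

f = (1/2)^(τ/t½) = (1/2)^(54/18) ≈ 0.1250.
C₀ = D/Vd = 105/15 ≈ 7.000 μg/mL.
Before the 6th dose, 5 doses have been given. Superposition: Cmin = C₀·(f + f² + … + f^5).
≈ 7.000 × (0.1250 + 0.0156 + 0.0020 + 0.0002 + 0.0000) ≈ 7.000 × 0.1428 ≈ 1.000 μg/mL.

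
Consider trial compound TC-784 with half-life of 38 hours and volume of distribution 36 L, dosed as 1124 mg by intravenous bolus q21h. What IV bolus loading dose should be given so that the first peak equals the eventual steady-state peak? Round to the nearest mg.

3532 mg

f = (1/2)^(21/38) ≈ 0.681775; accumulation ratio R = 1/(1−f) ≈ 3.14243.
Loading dose to hit Cmax,ss on first dose: D_load = D_maint·R ≈ 1124 × 3.14243 ≈ 3532.09 mg.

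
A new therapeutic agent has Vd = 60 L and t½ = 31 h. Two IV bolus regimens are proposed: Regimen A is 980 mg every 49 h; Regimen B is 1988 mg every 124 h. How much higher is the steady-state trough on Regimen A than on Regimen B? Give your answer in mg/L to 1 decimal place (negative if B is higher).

Regimen A: f = (1/2)^(49/31) ≈ 0.3343; Cmin,ss = (980/60)·f/(1−f) ≈ 8.202 mg/L.
Regimen B: f = (1/2)^(124/31) ≈ 0.0625; Cmin,ss = (1988/60)·f/(1−f) ≈ 2.209 mg/L.
Difference ≈ 8.202 − 2.209 ≈ 5.993 mg/L.

6.0 mg/L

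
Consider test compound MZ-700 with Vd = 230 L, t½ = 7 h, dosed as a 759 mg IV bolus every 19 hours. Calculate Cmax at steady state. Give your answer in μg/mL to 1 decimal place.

3.9 μg/mL

k = ln2/t½ = ln2/7 ≈ 0.099021 h⁻¹; fraction remaining f = e^(−kτ) = e^(−0.099021×19) ≈ 0.1524.
Accumulation ratio R = 1/(1 − f) ≈ 1/0.8476 ≈ 1.1798.
Single-dose peak C₀ = D/Vd = 759/230 ≈ 3.300 μg/mL.
Steady-state peak Cmax,ss = C₀·R ≈ 3.300 × 1.1798 ≈ 3.893 μg/mL.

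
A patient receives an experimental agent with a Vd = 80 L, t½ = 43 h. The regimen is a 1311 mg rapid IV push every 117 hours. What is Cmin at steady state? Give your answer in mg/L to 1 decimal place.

2.9 mg/L

τ/t½ = 117/43 ≈ 2.7209, so fraction remaining f = (1/2)^(117/43) ≈ 0.1517.
Accumulation ratio R = 1/(1 − f) ≈ 1/0.8483 ≈ 1.1788.
Single-dose peak C₀ = D/Vd = 1311/80 ≈ 16.387 mg/L.
Cmax,ss = C₀/(1 − f) ≈ 16.387/0.8483 ≈ 19.317 mg/L.
One interval later, Cmin,ss = Cmax,ss·e^(−kτ) ≈ 19.317 × 0.1517 ≈ 2.930 mg/L.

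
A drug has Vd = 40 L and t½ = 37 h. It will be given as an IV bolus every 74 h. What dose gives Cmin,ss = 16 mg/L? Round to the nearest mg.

1920 mg

τ/t½ = 74/37 ≈ 2, so f = (1/2)^(74/37) ≈ 0.250000.
Cmin,ss = (D/Vd)·f/(1−f), so D = Cmin,ss·Vd·(1−f)/f.
D = 16 × 40 × (1−f)/f ≈ 16 × 40 × 3.00000 ≈ 1920.00 mg.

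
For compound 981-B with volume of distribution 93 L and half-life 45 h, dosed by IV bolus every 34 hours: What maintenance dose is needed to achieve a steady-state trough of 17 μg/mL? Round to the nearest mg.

1088 mg

τ/t½ = 34/45 ≈ 0.75556, so f = (1/2)^(34/45) ≈ 0.592318.
Cmin,ss = (D/Vd)·f/(1−f), so D = Cmin,ss·Vd·(1−f)/f.
D = 17 × 93 × (1−f)/f ≈ 17 × 93 × 0.68828 ≈ 1088.17 mg.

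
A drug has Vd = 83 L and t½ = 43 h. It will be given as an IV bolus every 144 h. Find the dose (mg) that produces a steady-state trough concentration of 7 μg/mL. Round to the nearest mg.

5338 mg

τ/t½ = 144/43 ≈ 3.3488, so f = (1/2)^(144/43) ≈ 0.098152.
Cmin,ss = (D/Vd)·f/(1−f), so D = Cmin,ss·Vd·(1−f)/f.
D = 7 × 83 × (1−f)/f ≈ 7 × 83 × 9.18828 ≈ 5338.39 mg.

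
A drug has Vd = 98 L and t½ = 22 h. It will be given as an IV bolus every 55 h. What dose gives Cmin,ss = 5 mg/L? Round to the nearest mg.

2282 mg

τ/t½ = 55/22 ≈ 2.5, so f = (1/2)^(55/22) ≈ 0.176777.
Cmin,ss = (D/Vd)·f/(1−f), so D = Cmin,ss·Vd·(1−f)/f.
D = 5 × 98 × (1−f)/f ≈ 5 × 98 × 4.65684 ≈ 2281.85 mg.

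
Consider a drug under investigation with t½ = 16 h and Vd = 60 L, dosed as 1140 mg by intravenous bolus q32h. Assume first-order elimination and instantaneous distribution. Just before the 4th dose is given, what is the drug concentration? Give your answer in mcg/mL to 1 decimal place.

f = (1/2)^(τ/t½) = (1/2)^(32/16) ≈ 0.2500.
C₀ = D/Vd = 1140/60 ≈ 19.000 mcg/mL.
Before the 4th dose, 3 doses have been given. Superposition: Cmin = C₀·(f + f² + … + f^3).
≈ 19.000 × (0.2500 + 0.0625 + 0.0156) ≈ 19.000 × 0.3281 ≈ 6.234 mcg/mL.

6.2 mcg/mL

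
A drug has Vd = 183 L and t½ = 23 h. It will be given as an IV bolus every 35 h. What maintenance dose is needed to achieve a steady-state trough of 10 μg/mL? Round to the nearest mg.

τ/t½ = 35/23 ≈ 1.5217, so f = (1/2)^(35/23) ≈ 0.348266.
Cmin,ss = (D/Vd)·f/(1−f), so D = Cmin,ss·Vd·(1−f)/f.
D = 10 × 183 × (1−f)/f ≈ 10 × 183 × 1.87137 ≈ 3424.61 mg.

3425 mg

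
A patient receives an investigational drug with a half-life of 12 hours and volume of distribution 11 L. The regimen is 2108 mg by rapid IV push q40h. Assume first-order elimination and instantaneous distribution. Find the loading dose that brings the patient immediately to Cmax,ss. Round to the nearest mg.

2340 mg

f = (1/2)^(40/12) ≈ 0.099213; accumulation ratio R = 1/(1−f) ≈ 1.11014.
Loading dose to hit Cmax,ss on first dose: D_load = D_maint·R ≈ 2108 × 1.11014 ≈ 2340.18 mg.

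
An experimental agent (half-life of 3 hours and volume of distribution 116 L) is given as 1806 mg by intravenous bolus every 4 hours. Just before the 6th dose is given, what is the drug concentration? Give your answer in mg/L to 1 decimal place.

10.1 mg/L

f = (1/2)^(τ/t½) = (1/2)^(4/3) ≈ 0.3969.
C₀ = D/Vd = 1806/116 ≈ 15.569 mg/L.
Before the 6th dose, 5 doses have been given. Superposition: Cmin = C₀·(f + f² + … + f^5).
≈ 15.569 × (0.3969 + 0.1575 + 0.0625 + 0.0248 + 0.0098) ≈ 15.569 × 0.6515 ≈ 10.143 mg/L.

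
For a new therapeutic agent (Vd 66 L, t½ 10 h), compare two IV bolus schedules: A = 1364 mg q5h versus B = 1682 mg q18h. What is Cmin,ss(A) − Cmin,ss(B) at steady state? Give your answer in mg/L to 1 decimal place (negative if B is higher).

Regimen A: f = (1/2)^(5/10) ≈ 0.7071; Cmin,ss = (1364/66)·f/(1−f) ≈ 49.892 mg/L.
Regimen B: f = (1/2)^(18/10) ≈ 0.2872; Cmin,ss = (1682/66)·f/(1−f) ≈ 10.268 mg/L.
Difference ≈ 49.892 − 10.268 ≈ 39.624 mg/L.

39.6 mg/L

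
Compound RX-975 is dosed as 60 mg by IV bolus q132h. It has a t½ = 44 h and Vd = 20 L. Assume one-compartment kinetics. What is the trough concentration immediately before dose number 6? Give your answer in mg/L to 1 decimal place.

f = (1/2)^(τ/t½) = (1/2)^(132/44) ≈ 0.1250.
C₀ = D/Vd = 60/20 ≈ 3.000 mg/L.
Before the 6th dose, 5 doses have been given. Superposition: Cmin = C₀·(f + f² + … + f^5).
≈ 3.000 × (0.1250 + 0.0156 + 0.0020 + 0.0002 + 0.0000) ≈ 3.000 × 0.1428 ≈ 0.428 mg/L.

0.4 mg/L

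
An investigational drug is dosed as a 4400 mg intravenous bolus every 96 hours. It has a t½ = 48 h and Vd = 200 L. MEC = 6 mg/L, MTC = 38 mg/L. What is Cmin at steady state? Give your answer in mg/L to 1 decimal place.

7.3 mg/L

τ = 96 h = 2 half-lives, so f = (1/2)^2 = 0.25.
At steady state, R = 1/(1 − 0.25) = 4/3.
Single-dose peak C₀ = D/Vd = 4400/200 = 22 mg/L.
Steady-state peak Cmax,ss = C₀·R = 22 × 4/3 ≈ 29.333 mg/L.
Steady-state trough Cmin,ss = Cmax,ss·f ≈ 29.333 × 0.25 ≈ 7.333 mg/L.
Trough 7.3 mg/L vs MEC 6 mg/L: adequate.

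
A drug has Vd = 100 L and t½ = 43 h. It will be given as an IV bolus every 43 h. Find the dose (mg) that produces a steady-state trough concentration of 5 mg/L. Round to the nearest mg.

τ/t½ = 43/43 ≈ 1, so f = (1/2)^(43/43) ≈ 0.500000.
Cmin,ss = (D/Vd)·f/(1−f), so D = Cmin,ss·Vd·(1−f)/f.
D = 5 × 100 × (1−f)/f ≈ 5 × 100 × 1.00000 ≈ 500.00 mg.

500 mg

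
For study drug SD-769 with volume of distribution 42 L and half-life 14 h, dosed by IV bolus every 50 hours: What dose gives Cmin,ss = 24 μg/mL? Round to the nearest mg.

10975 mg

τ/t½ = 50/14 ≈ 3.5714, so f = (1/2)^(50/14) ≈ 0.084119.
Cmin,ss = (D/Vd)·f/(1−f), so D = Cmin,ss·Vd·(1−f)/f.
D = 24 × 42 × (1−f)/f ≈ 24 × 42 × 10.88792 ≈ 10975.02 mg.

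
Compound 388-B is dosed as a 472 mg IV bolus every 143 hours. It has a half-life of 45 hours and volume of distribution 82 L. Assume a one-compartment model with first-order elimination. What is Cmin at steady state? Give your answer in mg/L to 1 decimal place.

Over one 143-h interval, 143/45 ≈ 3.1778 half-lives elapse, leaving f ≈ 0.1105 of each dose.
At steady state, accumulation factor R = 1/(1 − e^(−kτ)) ≈ 1.1242.
Single-dose peak C₀ = D/Vd = 472/82 ≈ 5.756 mg/L.
Cmax,ss = C₀/(1 − f) ≈ 5.756/0.8895 ≈ 6.471 mg/L.
Steady-state trough Cmin,ss = Cmax,ss·f ≈ 6.471 × 0.1105 ≈ 0.715 mg/L.

0.7 mg/L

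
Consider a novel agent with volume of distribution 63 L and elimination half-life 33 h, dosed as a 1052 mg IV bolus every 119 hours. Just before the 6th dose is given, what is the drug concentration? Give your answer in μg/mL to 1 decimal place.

1.5 μg/mL

f = (1/2)^(τ/t½) = (1/2)^(119/33) ≈ 0.0821.
C₀ = D/Vd = 1052/63 ≈ 16.698 μg/mL.
Before the 6th dose, 5 doses have been given. Superposition: Cmin = C₀·(f + f² + … + f^5).
≈ 16.698 × (0.0821 + 0.0067 + 0.0006 + 0.0000 + 0.0000) ≈ 16.698 × 0.0894 ≈ 1.493 μg/mL.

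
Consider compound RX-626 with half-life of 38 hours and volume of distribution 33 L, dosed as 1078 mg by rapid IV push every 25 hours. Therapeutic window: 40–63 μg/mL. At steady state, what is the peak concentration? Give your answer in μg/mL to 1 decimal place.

Over one 25-h interval, 25/38 ≈ 0.65789 half-lives elapse, leaving f ≈ 0.6338 of each dose.
At steady state, accumulation factor R = 1/(1 − e^(−kτ)) ≈ 2.7307.
Single-dose peak C₀ = D/Vd = 1078/33 ≈ 32.667 μg/mL.
Cmax,ss = C₀/(1 − f) ≈ 32.667/0.3662 ≈ 89.205 μg/mL.
Peak 89.2 μg/mL vs MTC 63 μg/mL: exceeds toxic threshold.

89.2 μg/mL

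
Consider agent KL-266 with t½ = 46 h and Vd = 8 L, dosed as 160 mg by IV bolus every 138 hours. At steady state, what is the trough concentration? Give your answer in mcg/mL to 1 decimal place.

2.9 mcg/mL

τ = 138 h = 3 half-lives, so f = (1/2)^3 = 0.125.
Accumulation ratio R = 1/(1 − f) = 1/0.875 = 8/7.
Single-dose peak C₀ = D/Vd = 160/8 = 20 mcg/mL.
Steady-state peak Cmax,ss = C₀·R = 20 × 8/7 ≈ 22.857 mcg/mL.
Steady-state trough Cmin,ss = Cmax,ss·f ≈ 22.857 × 0.125 ≈ 2.857 mcg/mL.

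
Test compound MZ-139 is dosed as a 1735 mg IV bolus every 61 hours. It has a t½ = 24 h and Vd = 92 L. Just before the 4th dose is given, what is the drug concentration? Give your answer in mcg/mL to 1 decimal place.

f = (1/2)^(τ/t½) = (1/2)^(61/24) ≈ 0.1717.
C₀ = D/Vd = 1735/92 ≈ 18.859 mcg/mL.
Before the 4th dose, 3 doses have been given. Superposition: Cmin = C₀·(f + f² + … + f^3).
≈ 18.859 × (0.1717 + 0.0295 + 0.0051) ≈ 18.859 × 0.2063 ≈ 3.891 mcg/mL.

3.9 mcg/mL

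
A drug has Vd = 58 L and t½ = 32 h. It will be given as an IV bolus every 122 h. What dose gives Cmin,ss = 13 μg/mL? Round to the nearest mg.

9840 mg

τ/t½ = 122/32 ≈ 3.8125, so f = (1/2)^(122/32) ≈ 0.071174.
Cmin,ss = (D/Vd)·f/(1−f), so D = Cmin,ss·Vd·(1−f)/f.
D = 13 × 58 × (1−f)/f ≈ 13 × 58 × 13.05007 ≈ 9839.75 mg.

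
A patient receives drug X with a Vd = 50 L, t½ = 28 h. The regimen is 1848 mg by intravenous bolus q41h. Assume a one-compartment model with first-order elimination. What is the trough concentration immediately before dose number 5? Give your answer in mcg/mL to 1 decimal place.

20.6 mcg/mL

f = (1/2)^(τ/t½) = (1/2)^(41/28) ≈ 0.3624.
C₀ = D/Vd = 1848/50 ≈ 36.960 mcg/mL.
Before the 5th dose, 4 doses have been given. Superposition: Cmin = C₀·(f + f² + … + f^4).
≈ 36.960 × (0.3624 + 0.1313 + 0.0476 + 0.0172) ≈ 36.960 × 0.5585 ≈ 20.642 mcg/mL.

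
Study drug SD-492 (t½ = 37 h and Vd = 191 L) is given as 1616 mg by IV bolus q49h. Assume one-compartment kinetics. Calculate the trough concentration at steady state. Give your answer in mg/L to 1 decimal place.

5.6 mg/L

Over one 49-h interval, 49/37 ≈ 1.3243 half-lives elapse, leaving f ≈ 0.3993 of each dose.
Each bolus raises the concentration by D/Vd = 1616/191 ≈ 8.461 mg/L.
Steady-state trough Cmin,ss = C₀·f/(1−f) ≈ 8.461 × 0.3993/0.6007 ≈ 5.624 mg/L.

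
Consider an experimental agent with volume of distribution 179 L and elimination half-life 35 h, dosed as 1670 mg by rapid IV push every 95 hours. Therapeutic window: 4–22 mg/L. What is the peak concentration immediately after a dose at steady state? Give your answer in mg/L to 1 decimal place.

11.0 mg/L

Over one 95-h interval, 95/35 ≈ 2.7143 half-lives elapse, leaving f ≈ 0.1524 of each dose.
Accumulation ratio R = 1/(1 − f) ≈ 1/0.8476 ≈ 1.1798.
Single-dose peak C₀ = D/Vd = 1670/179 ≈ 9.330 mg/L.
Steady-state peak Cmax,ss = C₀·R ≈ 9.330 × 1.1798 ≈ 11.008 mg/L.
Peak 11.0 mg/L vs MTC 22 mg/L: below toxic threshold.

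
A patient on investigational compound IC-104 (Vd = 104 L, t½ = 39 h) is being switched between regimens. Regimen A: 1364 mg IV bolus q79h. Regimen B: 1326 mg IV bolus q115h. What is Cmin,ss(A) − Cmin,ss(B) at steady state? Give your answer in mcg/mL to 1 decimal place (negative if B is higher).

Regimen A: f = (1/2)^(79/39) ≈ 0.2456; Cmin,ss = (1364/104)·f/(1−f) ≈ 4.270 mcg/mL.
Regimen B: f = (1/2)^(115/39) ≈ 0.1295; Cmin,ss = (1326/104)·f/(1−f) ≈ 1.897 mcg/mL.
Difference ≈ 4.270 − 1.897 ≈ 2.373 mcg/mL.

2.4 mcg/mL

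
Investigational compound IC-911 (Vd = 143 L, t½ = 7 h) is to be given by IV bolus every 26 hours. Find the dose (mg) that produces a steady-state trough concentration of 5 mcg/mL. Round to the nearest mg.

8670 mg

τ/t½ = 26/7 ≈ 3.7143, so f = (1/2)^(26/7) ≈ 0.076188.
Cmin,ss = (D/Vd)·f/(1−f), so D = Cmin,ss·Vd·(1−f)/f.
D = 5 × 143 × (1−f)/f ≈ 5 × 143 × 12.12543 ≈ 8669.68 mg.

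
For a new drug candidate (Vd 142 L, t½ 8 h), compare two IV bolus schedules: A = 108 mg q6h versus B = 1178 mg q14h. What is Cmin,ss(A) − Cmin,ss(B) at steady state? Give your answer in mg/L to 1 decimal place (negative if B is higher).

Regimen A: f = (1/2)^(6/8) ≈ 0.5946; Cmin,ss = (108/142)·f/(1−f) ≈ 1.116 mg/L.
Regimen B: f = (1/2)^(14/8) ≈ 0.2973; Cmin,ss = (1178/142)·f/(1−f) ≈ 3.510 mg/L.
Difference ≈ 1.116 − 3.510 ≈ -2.394 mg/L.

-2.4 mg/L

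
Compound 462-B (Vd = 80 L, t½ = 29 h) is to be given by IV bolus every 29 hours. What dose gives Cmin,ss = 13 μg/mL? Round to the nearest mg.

1040 mg

τ/t½ = 29/29 ≈ 1, so f = (1/2)^(29/29) ≈ 0.500000.
Cmin,ss = (D/Vd)·f/(1−f), so D = Cmin,ss·Vd·(1−f)/f.
D = 13 × 80 × (1−f)/f ≈ 13 × 80 × 1.00000 ≈ 1040.00 mg.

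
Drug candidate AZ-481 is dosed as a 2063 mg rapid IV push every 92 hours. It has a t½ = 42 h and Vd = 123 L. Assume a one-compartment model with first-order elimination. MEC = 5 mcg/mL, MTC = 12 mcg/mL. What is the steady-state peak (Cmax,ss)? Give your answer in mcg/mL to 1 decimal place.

21.5 mcg/mL

k = ln2/t½ = ln2/42 ≈ 0.016504 h⁻¹; fraction remaining f = e^(−kτ) = e^(−0.016504×92) ≈ 0.2191.
At steady state, accumulation factor R = 1/(1 − e^(−kτ)) ≈ 1.2806.
Single-dose peak C₀ = D/Vd = 2063/123 ≈ 16.772 mcg/mL.
Cmax,ss = C₀/(1 − f) ≈ 16.772/0.7809 ≈ 21.478 mcg/mL.
Peak 21.5 mcg/mL vs MTC 12 mcg/mL: exceeds toxic threshold.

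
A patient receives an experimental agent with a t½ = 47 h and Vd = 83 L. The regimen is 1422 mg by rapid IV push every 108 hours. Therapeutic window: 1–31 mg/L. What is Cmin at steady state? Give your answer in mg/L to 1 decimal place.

k = ln2/t½ = ln2/47 ≈ 0.014748 h⁻¹; fraction remaining f = e^(−kτ) = e^(−0.014748×108) ≈ 0.2034.
Each bolus raises the concentration by D/Vd = 1422/83 ≈ 17.133 mg/L.
Steady-state trough Cmin,ss = C₀·f/(1−f) ≈ 17.133 × 0.2034/0.7966 ≈ 4.375 mg/L.
Trough 4.4 mg/L vs MEC 1 mg/L: adequate.

4.4 mg/L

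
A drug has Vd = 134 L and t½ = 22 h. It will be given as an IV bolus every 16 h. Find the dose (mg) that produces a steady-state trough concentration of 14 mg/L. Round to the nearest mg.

τ/t½ = 16/22 ≈ 0.72727, so f = (1/2)^(16/22) ≈ 0.604045.
Cmin,ss = (D/Vd)·f/(1−f), so D = Cmin,ss·Vd·(1−f)/f.
D = 14 × 134 × (1−f)/f ≈ 14 × 134 × 0.65551 ≈ 1229.74 mg.

1230 mg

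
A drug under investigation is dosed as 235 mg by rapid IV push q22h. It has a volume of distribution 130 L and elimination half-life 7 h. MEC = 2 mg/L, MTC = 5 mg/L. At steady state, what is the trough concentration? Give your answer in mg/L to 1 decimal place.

0.2 mg/L

τ/t½ = 22/7 ≈ 3.1429, so fraction remaining f = (1/2)^(22/7) ≈ 0.1132.
At steady state, accumulation factor R = 1/(1 − e^(−kτ)) ≈ 1.1276.
Each bolus raises the concentration by D/Vd = 235/130 ≈ 1.808 mg/L.
Steady-state peak Cmax,ss = C₀·R ≈ 1.808 × 1.1276 ≈ 2.039 mg/L.
Steady-state trough Cmin,ss = Cmax,ss·f ≈ 2.039 × 0.1132 ≈ 0.231 mg/L.
Trough 0.2 mg/L vs MEC 2 mg/L: subtherapeutic.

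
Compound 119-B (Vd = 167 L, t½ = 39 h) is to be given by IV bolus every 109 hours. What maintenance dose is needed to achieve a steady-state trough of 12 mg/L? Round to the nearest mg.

11903 mg

τ/t½ = 109/39 ≈ 2.7949, so f = (1/2)^(109/39) ≈ 0.144099.
Cmin,ss = (D/Vd)·f/(1−f), so D = Cmin,ss·Vd·(1−f)/f.
D = 12 × 167 × (1−f)/f ≈ 12 × 167 × 5.93967 ≈ 11903.10 mg.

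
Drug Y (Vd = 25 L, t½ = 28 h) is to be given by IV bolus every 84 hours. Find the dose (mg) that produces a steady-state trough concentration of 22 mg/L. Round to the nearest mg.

3850 mg

τ/t½ = 84/28 ≈ 3, so f = (1/2)^(84/28) ≈ 0.125000.
Cmin,ss = (D/Vd)·f/(1−f), so D = Cmin,ss·Vd·(1−f)/f.
D = 22 × 25 × (1−f)/f ≈ 22 × 25 × 7.00000 ≈ 3850.00 mg.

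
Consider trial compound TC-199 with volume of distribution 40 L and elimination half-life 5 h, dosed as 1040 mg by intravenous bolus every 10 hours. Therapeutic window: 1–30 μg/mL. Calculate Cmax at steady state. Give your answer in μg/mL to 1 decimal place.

34.7 μg/mL

The dosing interval is 2 half-lives, so f = 2^(−2) = 0.25.
Accumulation ratio R = 1/(1 − f) = 1/0.75 = 4/3.
Single-dose peak C₀ = D/Vd = 1040/40 = 26 μg/mL.
Steady-state peak Cmax,ss = C₀·R = 26 × 4/3 ≈ 34.667 μg/mL.
Peak 34.7 μg/mL vs MTC 30 μg/mL: exceeds toxic threshold.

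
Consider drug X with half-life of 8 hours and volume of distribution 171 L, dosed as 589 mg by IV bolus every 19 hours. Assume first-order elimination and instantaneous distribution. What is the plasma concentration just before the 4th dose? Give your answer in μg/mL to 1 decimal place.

f = (1/2)^(τ/t½) = (1/2)^(19/8) ≈ 0.1928.
C₀ = D/Vd = 589/171 ≈ 3.444 μg/mL.
Before the 4th dose, 3 doses have been given. Superposition: Cmin = C₀·(f + f² + … + f^3).
≈ 3.444 × (0.1928 + 0.0372 + 0.0072) ≈ 3.444 × 0.2372 ≈ 0.817 μg/mL.

0.8 μg/mL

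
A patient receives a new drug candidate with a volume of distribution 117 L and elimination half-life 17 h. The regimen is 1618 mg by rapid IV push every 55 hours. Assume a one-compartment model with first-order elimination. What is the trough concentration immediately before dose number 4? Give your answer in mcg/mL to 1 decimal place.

1.6 mcg/mL

f = (1/2)^(τ/t½) = (1/2)^(55/17) ≈ 0.1062.
C₀ = D/Vd = 1618/117 ≈ 13.829 mcg/mL.
Before the 4th dose, 3 doses have been given. Superposition: Cmin = C₀·(f + f² + … + f^3).
≈ 13.829 × (0.1062 + 0.0113 + 0.0012) ≈ 13.829 × 0.1187 ≈ 1.642 mcg/mL.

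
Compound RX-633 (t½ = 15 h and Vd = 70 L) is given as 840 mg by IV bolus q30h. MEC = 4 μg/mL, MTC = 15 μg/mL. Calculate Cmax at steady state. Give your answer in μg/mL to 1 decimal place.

τ = 30 h = 2 half-lives, so f = (1/2)^2 = 0.25.
At steady state, R = 1/(1 − 0.25) = 4/3.
Single-dose peak C₀ = D/Vd = 840/70 = 12 μg/mL.
Steady-state peak Cmax,ss = C₀·R = 12 × 4/3 ≈ 16.000 μg/mL.
Peak 16.0 μg/mL vs MTC 15 μg/mL: exceeds toxic threshold.

16.0 μg/mL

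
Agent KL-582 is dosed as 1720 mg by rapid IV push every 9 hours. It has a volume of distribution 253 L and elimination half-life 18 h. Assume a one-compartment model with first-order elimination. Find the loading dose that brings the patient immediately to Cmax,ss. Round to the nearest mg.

5872 mg

f = (1/2)^(9/18) ≈ 0.707107; accumulation ratio R = 1/(1−f) ≈ 3.41422.
Loading dose to hit Cmax,ss on first dose: D_load = D_maint·R ≈ 1720 × 3.41422 ≈ 5872.46 mg.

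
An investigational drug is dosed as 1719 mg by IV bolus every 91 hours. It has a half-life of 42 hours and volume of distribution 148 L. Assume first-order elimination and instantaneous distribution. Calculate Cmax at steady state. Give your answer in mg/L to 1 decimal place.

Over one 91-h interval, 91/42 ≈ 2.1667 half-lives elapse, leaving f ≈ 0.2227 of each dose.
Accumulation ratio R = 1/(1 − f) ≈ 1/0.7773 ≈ 1.2865.
Single-dose peak C₀ = D/Vd = 1719/148 ≈ 11.615 mg/L.
Steady-state peak Cmax,ss = C₀·R ≈ 11.615 × 1.2865 ≈ 14.943 mg/L.

14.9 mg/L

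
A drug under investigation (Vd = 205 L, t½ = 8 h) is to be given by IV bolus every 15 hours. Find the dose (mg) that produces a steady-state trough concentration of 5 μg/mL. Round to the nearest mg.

τ/t½ = 15/8 ≈ 1.875, so f = (1/2)^(15/8) ≈ 0.272627.
Cmin,ss = (D/Vd)·f/(1−f), so D = Cmin,ss·Vd·(1−f)/f.
D = 5 × 205 × (1−f)/f ≈ 5 × 205 × 2.66802 ≈ 2734.72 mg.

2735 mg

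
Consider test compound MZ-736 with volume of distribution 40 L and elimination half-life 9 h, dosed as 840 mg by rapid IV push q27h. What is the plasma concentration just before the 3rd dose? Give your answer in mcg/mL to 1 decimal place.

3.0 mcg/mL

f = (1/2)^(τ/t½) = (1/2)^(27/9) ≈ 0.1250.
C₀ = D/Vd = 840/40 ≈ 21.000 mcg/mL.
Before the 3rd dose, 2 doses have been given. Superposition: Cmin = C₀·(f + f²).
≈ 21.000 × (0.1250 + 0.0156) ≈ 21.000 × 0.1406 ≈ 2.953 mcg/mL.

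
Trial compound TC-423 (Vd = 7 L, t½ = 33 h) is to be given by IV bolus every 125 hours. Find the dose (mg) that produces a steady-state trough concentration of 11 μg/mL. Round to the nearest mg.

τ/t½ = 125/33 ≈ 3.7879, so f = (1/2)^(125/33) ≈ 0.072399.
Cmin,ss = (D/Vd)·f/(1−f), so D = Cmin,ss·Vd·(1−f)/f.
D = 11 × 7 × (1−f)/f ≈ 11 × 7 × 12.81235 ≈ 986.55 mg.

987 mg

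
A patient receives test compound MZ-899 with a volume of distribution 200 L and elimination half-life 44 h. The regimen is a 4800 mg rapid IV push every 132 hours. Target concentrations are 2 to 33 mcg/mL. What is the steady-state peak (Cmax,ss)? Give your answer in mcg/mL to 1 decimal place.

τ = 132 h = 3 half-lives, so f = (1/2)^3 = 0.125.
At steady state, R = 1/(1 − 0.125) = 8/7.
Single-dose peak C₀ = D/Vd = 4800/200 = 24 mcg/mL.
Steady-state peak Cmax,ss = C₀·R = 24 × 8/7 ≈ 27.429 mcg/mL.
Peak 27.4 mcg/mL vs MTC 33 mcg/mL: below toxic threshold.

27.4 mcg/mL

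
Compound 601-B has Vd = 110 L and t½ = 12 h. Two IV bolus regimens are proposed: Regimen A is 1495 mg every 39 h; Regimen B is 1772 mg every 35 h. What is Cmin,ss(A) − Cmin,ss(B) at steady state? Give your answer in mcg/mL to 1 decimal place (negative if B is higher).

Regimen A: f = (1/2)^(39/12) ≈ 0.1051; Cmin,ss = (1495/110)·f/(1−f) ≈ 1.596 mcg/mL.
Regimen B: f = (1/2)^(35/12) ≈ 0.1324; Cmin,ss = (1772/110)·f/(1−f) ≈ 2.458 mcg/mL.
Difference ≈ 1.596 − 2.458 ≈ -0.862 mcg/mL.

-0.9 mcg/mL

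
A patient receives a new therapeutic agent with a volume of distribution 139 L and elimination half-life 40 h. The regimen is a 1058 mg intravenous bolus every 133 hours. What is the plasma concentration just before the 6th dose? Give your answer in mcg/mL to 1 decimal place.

0.8 mcg/mL

f = (1/2)^(τ/t½) = (1/2)^(133/40) ≈ 0.0998.
C₀ = D/Vd = 1058/139 ≈ 7.612 mcg/mL.
Before the 6th dose, 5 doses have been given. Superposition: Cmin = C₀·(f + f² + … + f^5).
≈ 7.612 × (0.0998 + 0.0100 + 0.0010 + 0.0001 + 0.0000) ≈ 7.612 × 0.1109 ≈ 0.844 mcg/mL.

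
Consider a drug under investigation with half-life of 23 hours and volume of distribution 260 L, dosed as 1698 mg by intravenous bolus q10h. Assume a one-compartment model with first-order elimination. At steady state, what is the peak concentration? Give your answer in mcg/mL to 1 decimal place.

25.1 mcg/mL

Over one 10-h interval, 10/23 ≈ 0.43478 half-lives elapse, leaving f ≈ 0.7398 of each dose.
Accumulation ratio R = 1/(1 − f) ≈ 1/0.2602 ≈ 3.8432.
Single-dose peak C₀ = D/Vd = 1698/260 ≈ 6.531 mcg/mL.
Cmax,ss = C₀/(1 − f) ≈ 6.531/0.2602 ≈ 25.100 mcg/mL.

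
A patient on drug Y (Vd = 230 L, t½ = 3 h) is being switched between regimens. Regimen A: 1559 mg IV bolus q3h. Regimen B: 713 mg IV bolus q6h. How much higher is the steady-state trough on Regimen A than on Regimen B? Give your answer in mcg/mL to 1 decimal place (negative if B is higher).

Regimen A: f = (1/2)^(3/3) ≈ 0.5000; Cmin,ss = (1559/230)·f/(1−f) ≈ 6.778 mcg/mL.
Regimen B: f = (1/2)^(6/3) ≈ 0.2500; Cmin,ss = (713/230)·f/(1−f) ≈ 1.033 mcg/mL.
Difference ≈ 6.778 − 1.033 ≈ 5.745 mcg/mL.

5.7 mcg/mL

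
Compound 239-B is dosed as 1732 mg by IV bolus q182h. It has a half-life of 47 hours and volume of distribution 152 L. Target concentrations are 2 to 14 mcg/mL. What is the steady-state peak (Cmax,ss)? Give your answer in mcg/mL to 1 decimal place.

12.2 mcg/mL

Over one 182-h interval, 182/47 ≈ 3.8723 half-lives elapse, leaving f ≈ 0.0683 of each dose.
At steady state, accumulation factor R = 1/(1 − e^(−kτ)) ≈ 1.0733.
Each bolus raises the concentration by D/Vd = 1732/152 ≈ 11.395 mcg/mL.
Steady-state peak Cmax,ss = C₀·R ≈ 11.395 × 1.0733 ≈ 12.230 mcg/mL.
Peak 12.2 mcg/mL vs MTC 14 mcg/mL: below toxic threshold.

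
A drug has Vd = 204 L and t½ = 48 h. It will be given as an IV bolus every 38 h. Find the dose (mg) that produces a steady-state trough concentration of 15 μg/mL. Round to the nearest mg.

2237 mg

τ/t½ = 38/48 ≈ 0.79167, so f = (1/2)^(38/48) ≈ 0.577676.
Cmin,ss = (D/Vd)·f/(1−f), so D = Cmin,ss·Vd·(1−f)/f.
D = 15 × 204 × (1−f)/f ≈ 15 × 204 × 0.73107 ≈ 2237.07 mg.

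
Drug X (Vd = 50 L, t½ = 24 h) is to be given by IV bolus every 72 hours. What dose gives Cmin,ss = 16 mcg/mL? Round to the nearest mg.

τ/t½ = 72/24 ≈ 3, so f = (1/2)^(72/24) ≈ 0.125000.
Cmin,ss = (D/Vd)·f/(1−f), so D = Cmin,ss·Vd·(1−f)/f.
D = 16 × 50 × (1−f)/f ≈ 16 × 50 × 7.00000 ≈ 5600.00 mg.

5600 mg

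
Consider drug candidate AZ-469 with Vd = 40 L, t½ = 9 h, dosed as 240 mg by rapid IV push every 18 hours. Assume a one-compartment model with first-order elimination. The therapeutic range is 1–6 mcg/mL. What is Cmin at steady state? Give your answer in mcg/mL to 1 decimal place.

2.0 mcg/mL

The dosing interval is 2 half-lives, so f = 2^(−2) = 0.25.
Accumulation ratio R = 1/(1 − f) = 1/0.75 = 4/3.
Single-dose peak C₀ = D/Vd = 240/40 = 6 mcg/mL.
Steady-state peak Cmax,ss = C₀·R = 6 × 4/3 ≈ 8.000 mcg/mL.
Steady-state trough Cmin,ss = Cmax,ss·f ≈ 8.000 × 0.25 ≈ 2.000 mcg/mL.
Trough 2.0 mcg/mL vs MEC 1 mcg/mL: adequate.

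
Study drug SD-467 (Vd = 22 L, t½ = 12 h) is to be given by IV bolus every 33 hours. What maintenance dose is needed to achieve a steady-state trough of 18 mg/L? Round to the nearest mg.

2268 mg

τ/t½ = 33/12 ≈ 2.75, so f = (1/2)^(33/12) ≈ 0.148651.
Cmin,ss = (D/Vd)·f/(1−f), so D = Cmin,ss·Vd·(1−f)/f.
D = 18 × 22 × (1−f)/f ≈ 18 × 22 × 5.72717 ≈ 2267.96 mg.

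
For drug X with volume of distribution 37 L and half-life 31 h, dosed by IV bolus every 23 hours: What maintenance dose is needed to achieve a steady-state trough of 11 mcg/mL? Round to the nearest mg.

τ/t½ = 23/31 ≈ 0.74194, so f = (1/2)^(23/31) ≈ 0.597937.
Cmin,ss = (D/Vd)·f/(1−f), so D = Cmin,ss·Vd·(1−f)/f.
D = 11 × 37 × (1−f)/f ≈ 11 × 37 × 0.67242 ≈ 273.67 mg.

274 mg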